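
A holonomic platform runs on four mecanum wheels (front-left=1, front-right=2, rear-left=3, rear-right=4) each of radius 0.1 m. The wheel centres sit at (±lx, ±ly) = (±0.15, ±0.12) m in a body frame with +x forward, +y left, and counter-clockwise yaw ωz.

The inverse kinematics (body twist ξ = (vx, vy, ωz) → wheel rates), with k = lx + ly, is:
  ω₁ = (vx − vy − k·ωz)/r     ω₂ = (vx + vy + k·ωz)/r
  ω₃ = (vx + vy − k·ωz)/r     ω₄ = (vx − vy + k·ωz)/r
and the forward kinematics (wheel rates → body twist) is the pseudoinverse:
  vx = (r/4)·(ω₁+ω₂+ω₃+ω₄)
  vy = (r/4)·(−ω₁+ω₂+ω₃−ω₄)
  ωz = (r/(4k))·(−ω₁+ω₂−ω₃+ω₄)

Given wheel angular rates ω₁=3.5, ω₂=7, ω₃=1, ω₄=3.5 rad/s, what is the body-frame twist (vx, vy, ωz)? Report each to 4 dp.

k = lx + ly = 0.15 + 0.12 = 0.2700
ω₁+ω₂+ω₃+ω₄ = 15.0000  →  vx = (0.1/4)·15.0000 = 0.3750
−ω₁+ω₂+ω₃−ω₄ = 1.0000  →  vy = (0.1/4)·1.0000 = 0.0250
−ω₁+ω₂−ω₃+ω₄ = 6.0000  →  ωz = (0.1/1.0800)·6.0000 = 0.5556

(0.3750, 0.0250, 0.5556)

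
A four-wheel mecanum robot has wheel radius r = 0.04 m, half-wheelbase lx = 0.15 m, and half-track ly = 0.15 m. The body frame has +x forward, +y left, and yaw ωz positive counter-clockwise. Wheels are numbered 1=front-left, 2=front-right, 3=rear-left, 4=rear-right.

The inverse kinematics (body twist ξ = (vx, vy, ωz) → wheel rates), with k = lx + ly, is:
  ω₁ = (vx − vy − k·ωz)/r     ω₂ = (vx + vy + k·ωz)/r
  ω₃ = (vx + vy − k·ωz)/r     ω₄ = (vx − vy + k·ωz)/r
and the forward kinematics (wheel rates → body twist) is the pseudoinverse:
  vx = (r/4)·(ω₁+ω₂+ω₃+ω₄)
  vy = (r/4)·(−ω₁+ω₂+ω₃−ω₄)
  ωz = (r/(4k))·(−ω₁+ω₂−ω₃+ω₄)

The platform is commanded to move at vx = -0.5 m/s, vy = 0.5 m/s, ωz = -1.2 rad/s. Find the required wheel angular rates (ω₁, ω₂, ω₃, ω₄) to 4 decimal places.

(-16.0000, -9.0000, 9.0000, -34.0000)

k = lx + ly = 0.15 + 0.15 = 0.3000;  k·ωz = 0.3000·-1.2 = -0.3600
ω₁ (FL) = (vx − vy − k·ωz)/r = -0.6400/0.04 = -16.0000
ω₂ (FR) = (vx + vy + k·ωz)/r = -0.3600/0.04 = -9.0000
ω₃ (RL) = (vx + vy − k·ωz)/r = 0.3600/0.04 = 9.0000
ω₄ (RR) = (vx − vy + k·ωz)/r = -1.3600/0.04 = -34.0000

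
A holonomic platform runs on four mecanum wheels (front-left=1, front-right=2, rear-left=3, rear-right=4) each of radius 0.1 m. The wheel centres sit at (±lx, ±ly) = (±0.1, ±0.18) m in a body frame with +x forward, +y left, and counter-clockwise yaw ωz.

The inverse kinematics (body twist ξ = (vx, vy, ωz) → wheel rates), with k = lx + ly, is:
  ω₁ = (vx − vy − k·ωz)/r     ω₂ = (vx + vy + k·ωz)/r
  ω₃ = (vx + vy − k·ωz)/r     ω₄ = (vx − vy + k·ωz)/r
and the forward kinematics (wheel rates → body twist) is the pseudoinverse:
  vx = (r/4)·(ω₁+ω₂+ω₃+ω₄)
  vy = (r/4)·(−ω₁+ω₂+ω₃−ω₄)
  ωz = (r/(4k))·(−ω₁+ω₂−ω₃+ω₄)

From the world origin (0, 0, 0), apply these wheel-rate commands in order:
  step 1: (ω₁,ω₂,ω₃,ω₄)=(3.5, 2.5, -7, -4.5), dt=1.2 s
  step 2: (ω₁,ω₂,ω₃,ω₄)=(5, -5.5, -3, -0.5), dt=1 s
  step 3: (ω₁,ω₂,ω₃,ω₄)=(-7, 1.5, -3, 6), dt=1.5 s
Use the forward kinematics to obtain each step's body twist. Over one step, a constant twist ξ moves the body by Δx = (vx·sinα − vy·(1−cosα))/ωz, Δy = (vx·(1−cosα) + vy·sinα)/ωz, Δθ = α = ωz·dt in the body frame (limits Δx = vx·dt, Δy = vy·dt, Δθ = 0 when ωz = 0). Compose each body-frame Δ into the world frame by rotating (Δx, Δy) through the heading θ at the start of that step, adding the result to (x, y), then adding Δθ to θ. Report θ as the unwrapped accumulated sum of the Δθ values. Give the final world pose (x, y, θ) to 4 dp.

step 1: ξ=(vx,vy,ωz)=(-0.1375, -0.0875, 0.1339), dt=1.2 → body Δ=(-0.1559, -0.1178, 0.1607) → world pose (-0.1559, -0.1178, 0.1607)
step 2: ξ=(vx,vy,ωz)=(-0.1000, -0.3250, -0.7143), dt=1.0 → body Δ=(-0.2029, -0.2638, -0.7143) → world pose (-0.3140, -0.4107, -0.5536)
step 3: ξ=(vx,vy,ωz)=(-0.0625, -0.0125, 1.5625), dt=1.5 → body Δ=(-0.0150, -0.0737, 2.3438) → world pose (-0.3655, -0.4654, 1.7902)

(-0.3655, -0.4654, 1.7902)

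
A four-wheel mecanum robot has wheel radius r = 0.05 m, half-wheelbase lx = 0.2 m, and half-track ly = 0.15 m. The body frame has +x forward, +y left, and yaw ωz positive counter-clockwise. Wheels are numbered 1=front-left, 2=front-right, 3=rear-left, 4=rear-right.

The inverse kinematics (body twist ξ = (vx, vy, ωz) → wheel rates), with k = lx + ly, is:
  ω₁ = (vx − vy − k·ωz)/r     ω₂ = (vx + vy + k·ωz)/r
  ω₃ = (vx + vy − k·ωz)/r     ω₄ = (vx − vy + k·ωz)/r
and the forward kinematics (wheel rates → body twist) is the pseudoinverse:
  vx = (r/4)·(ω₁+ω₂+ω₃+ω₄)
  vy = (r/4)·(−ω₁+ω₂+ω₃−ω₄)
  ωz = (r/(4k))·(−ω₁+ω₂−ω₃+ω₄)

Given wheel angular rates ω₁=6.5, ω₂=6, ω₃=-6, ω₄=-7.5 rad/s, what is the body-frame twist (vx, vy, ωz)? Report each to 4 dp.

k = lx + ly = 0.2 + 0.15 = 0.3500
ω₁+ω₂+ω₃+ω₄ = -1.0000  →  vx = (0.05/4)·-1.0000 = -0.0125
−ω₁+ω₂+ω₃−ω₄ = 1.0000  →  vy = (0.05/4)·1.0000 = 0.0125
−ω₁+ω₂−ω₃+ω₄ = -2.0000  →  ωz = (0.05/1.4000)·-2.0000 = -0.0714

(-0.0125, 0.0125, -0.0714)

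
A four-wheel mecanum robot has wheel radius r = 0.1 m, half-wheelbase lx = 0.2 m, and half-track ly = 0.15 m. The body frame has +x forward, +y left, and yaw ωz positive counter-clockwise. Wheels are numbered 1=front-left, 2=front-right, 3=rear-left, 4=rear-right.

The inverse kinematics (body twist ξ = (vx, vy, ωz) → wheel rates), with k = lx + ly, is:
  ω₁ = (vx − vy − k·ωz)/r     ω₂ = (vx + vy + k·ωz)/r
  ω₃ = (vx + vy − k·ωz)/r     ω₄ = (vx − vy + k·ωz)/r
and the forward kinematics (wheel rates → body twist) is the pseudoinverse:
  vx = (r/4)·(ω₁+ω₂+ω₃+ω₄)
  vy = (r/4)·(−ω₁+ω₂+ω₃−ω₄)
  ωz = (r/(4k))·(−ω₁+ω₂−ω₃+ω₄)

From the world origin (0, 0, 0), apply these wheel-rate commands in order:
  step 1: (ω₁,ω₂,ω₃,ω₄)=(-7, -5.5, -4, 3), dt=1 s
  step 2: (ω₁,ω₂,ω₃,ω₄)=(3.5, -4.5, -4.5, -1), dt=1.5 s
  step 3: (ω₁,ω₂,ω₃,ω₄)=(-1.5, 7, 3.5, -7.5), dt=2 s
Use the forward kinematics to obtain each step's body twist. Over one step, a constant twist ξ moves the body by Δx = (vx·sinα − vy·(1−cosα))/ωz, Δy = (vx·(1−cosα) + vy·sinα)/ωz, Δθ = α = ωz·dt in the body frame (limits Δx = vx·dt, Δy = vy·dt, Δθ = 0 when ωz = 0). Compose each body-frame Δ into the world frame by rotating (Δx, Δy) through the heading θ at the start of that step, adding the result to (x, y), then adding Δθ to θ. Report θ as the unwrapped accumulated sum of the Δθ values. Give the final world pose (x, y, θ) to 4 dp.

step 1: ξ=(vx,vy,ωz)=(-0.3375, -0.1375, 0.6071), dt=1.0 → body Δ=(-0.2767, -0.2286, 0.6071) → world pose (-0.2767, -0.2286, 0.6071)
step 2: ξ=(vx,vy,ωz)=(-0.1625, -0.2875, -0.3214), dt=1.5 → body Δ=(-0.3364, -0.3571, -0.4821) → world pose (-0.3492, -0.7137, 0.1250)
step 3: ξ=(vx,vy,ωz)=(0.0375, 0.4875, -0.1786), dt=2.0 → body Δ=(0.2457, 0.9412, -0.3571) → world pose (-0.2228, 0.2507, -0.2321)

(-0.2228, 0.2507, -0.2321)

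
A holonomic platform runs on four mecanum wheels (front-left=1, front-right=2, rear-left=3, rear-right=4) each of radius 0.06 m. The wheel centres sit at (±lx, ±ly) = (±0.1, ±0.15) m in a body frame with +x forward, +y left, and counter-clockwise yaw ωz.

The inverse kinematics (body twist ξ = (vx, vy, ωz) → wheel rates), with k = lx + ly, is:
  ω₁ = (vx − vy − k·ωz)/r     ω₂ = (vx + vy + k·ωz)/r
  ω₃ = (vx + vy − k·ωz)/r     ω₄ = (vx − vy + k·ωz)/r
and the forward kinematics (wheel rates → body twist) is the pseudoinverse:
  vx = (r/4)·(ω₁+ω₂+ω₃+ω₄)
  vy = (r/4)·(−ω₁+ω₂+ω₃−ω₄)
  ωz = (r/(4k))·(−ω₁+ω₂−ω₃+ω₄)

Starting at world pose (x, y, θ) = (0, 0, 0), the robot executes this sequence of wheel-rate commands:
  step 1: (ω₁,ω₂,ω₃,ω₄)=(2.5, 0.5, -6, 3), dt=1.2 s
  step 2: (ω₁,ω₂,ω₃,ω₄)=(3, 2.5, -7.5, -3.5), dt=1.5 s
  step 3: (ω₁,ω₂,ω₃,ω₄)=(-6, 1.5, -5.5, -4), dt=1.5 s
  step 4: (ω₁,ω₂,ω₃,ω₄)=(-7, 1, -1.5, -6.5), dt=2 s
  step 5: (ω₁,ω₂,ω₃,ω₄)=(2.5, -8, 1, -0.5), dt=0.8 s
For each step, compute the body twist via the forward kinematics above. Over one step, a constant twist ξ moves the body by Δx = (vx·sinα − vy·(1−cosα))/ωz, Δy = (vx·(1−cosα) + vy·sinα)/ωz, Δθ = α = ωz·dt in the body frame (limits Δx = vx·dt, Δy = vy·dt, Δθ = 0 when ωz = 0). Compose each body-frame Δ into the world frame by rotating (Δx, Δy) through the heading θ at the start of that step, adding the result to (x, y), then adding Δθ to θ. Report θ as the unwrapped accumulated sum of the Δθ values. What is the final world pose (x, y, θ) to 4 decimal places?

(-0.3792, -1.1309, 1.4130)

step 1: ξ=(vx,vy,ωz)=(0.0000, -0.1650, 0.4200), dt=1.2 → body Δ=(0.0488, -0.1897, 0.5040) → world pose (0.0488, -0.1897, 0.5040)
step 2: ξ=(vx,vy,ωz)=(-0.0825, -0.0675, 0.2100), dt=1.5 → body Δ=(-0.1059, -0.1189, 0.3150) → world pose (0.0135, -0.3450, 0.8190)
step 3: ξ=(vx,vy,ωz)=(-0.2100, 0.0900, 0.5400), dt=1.5 → body Δ=(-0.3334, 0.0000, 0.8100) → world pose (-0.2141, -0.5886, 1.6290)
step 4: ξ=(vx,vy,ωz)=(-0.2100, 0.1950, 0.1800), dt=2.0 → body Δ=(-0.4804, 0.3068, 0.3600) → world pose (-0.4925, -1.0860, 1.9890)
step 5: ξ=(vx,vy,ωz)=(-0.0750, -0.1350, -0.7200), dt=0.8 → body Δ=(-0.0870, -0.0853, -0.5760) → world pose (-0.3792, -1.1309, 1.4130)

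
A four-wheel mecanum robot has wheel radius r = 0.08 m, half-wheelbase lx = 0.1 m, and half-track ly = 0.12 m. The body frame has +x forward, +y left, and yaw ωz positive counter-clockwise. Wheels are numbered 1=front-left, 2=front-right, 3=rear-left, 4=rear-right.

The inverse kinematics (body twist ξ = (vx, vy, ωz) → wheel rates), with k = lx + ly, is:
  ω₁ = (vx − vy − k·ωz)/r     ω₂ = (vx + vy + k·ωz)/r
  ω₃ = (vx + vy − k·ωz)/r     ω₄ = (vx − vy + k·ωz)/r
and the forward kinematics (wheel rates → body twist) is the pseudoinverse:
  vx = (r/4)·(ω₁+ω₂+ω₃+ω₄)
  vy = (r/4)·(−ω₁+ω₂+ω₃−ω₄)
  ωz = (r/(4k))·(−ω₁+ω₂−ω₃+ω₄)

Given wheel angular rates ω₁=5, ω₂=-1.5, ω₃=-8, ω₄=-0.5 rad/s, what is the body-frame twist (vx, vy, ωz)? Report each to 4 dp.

k = lx + ly = 0.1 + 0.12 = 0.2200
ω₁+ω₂+ω₃+ω₄ = -5.0000  →  vx = (0.08/4)·-5.0000 = -0.1000
−ω₁+ω₂+ω₃−ω₄ = -14.0000  →  vy = (0.08/4)·-14.0000 = -0.2800
−ω₁+ω₂−ω₃+ω₄ = 1.0000  →  ωz = (0.08/0.8800)·1.0000 = 0.0909

(-0.1000, -0.2800, 0.0909)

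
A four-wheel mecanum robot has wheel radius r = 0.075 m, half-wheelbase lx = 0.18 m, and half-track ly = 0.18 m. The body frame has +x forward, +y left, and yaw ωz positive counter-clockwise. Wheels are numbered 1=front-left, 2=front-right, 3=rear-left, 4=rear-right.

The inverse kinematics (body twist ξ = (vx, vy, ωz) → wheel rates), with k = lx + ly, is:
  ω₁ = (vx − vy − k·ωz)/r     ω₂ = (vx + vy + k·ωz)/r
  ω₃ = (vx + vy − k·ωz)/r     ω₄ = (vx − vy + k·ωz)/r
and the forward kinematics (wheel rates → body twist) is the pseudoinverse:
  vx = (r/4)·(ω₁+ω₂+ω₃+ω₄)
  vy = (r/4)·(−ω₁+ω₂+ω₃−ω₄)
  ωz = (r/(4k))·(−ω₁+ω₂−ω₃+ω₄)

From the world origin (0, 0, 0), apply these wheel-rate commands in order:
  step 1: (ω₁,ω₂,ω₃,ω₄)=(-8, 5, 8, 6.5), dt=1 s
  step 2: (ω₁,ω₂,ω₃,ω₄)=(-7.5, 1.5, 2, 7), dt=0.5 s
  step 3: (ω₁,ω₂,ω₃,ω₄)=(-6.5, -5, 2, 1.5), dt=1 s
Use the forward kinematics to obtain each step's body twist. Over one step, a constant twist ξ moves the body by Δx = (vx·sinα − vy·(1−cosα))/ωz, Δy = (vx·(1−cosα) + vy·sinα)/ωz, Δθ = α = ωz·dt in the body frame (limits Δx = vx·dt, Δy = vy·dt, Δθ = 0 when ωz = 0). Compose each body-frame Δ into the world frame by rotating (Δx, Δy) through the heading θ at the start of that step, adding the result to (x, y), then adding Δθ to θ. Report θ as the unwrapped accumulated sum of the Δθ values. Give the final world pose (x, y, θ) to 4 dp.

step 1: ξ=(vx,vy,ωz)=(0.2156, 0.2719, 0.5990), dt=1.0 → body Δ=(0.1239, 0.3186, 0.5990) → world pose (0.1239, 0.3186, 0.5990)
step 2: ξ=(vx,vy,ωz)=(0.0563, 0.0750, 0.7292), dt=0.5 → body Δ=(0.0207, 0.0417, 0.3646) → world pose (0.1175, 0.3648, 0.9635)
step 3: ξ=(vx,vy,ωz)=(-0.1500, 0.0375, 0.0521), dt=1.0 → body Δ=(-0.1509, 0.0336, 0.0521) → world pose (0.0039, 0.2600, 1.0156)

(0.0039, 0.2600, 1.0156)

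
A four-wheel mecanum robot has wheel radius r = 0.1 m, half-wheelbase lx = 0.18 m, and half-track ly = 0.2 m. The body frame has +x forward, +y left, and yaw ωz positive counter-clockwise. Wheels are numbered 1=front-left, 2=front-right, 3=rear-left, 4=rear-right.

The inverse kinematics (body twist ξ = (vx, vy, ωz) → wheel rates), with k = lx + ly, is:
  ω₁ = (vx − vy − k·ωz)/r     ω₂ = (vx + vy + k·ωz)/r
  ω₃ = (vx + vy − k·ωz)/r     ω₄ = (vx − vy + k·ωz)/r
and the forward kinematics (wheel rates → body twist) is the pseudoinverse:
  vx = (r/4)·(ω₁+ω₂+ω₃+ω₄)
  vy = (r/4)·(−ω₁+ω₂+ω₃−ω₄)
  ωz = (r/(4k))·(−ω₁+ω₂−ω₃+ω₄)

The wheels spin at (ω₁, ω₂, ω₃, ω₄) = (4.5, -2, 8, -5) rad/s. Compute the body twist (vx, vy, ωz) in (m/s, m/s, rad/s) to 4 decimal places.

(0.1375, 0.1625, -1.2829)

k = lx + ly = 0.18 + 0.2 = 0.3800
ω₁+ω₂+ω₃+ω₄ = 5.5000  →  vx = (0.1/4)·5.5000 = 0.1375
−ω₁+ω₂+ω₃−ω₄ = 6.5000  →  vy = (0.1/4)·6.5000 = 0.1625
−ω₁+ω₂−ω₃+ω₄ = -19.5000  →  ωz = (0.1/1.5200)·-19.5000 = -1.2829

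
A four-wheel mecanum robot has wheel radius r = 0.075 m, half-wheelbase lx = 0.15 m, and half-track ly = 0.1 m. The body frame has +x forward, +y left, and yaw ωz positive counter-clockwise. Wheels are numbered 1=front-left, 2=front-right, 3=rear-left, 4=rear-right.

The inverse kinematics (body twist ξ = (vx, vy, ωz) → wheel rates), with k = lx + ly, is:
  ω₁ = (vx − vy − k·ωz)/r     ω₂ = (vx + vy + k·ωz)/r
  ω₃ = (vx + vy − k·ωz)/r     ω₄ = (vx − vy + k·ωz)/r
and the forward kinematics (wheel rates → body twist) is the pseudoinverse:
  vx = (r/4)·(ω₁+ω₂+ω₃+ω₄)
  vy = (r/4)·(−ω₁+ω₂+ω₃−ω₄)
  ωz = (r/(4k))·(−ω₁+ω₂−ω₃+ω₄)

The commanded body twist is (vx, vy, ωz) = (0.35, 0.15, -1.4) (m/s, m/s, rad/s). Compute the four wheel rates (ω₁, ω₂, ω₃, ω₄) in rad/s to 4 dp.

k = lx + ly = 0.15 + 0.1 = 0.2500;  k·ωz = 0.2500·-1.4 = -0.3500
ω₁ (FL) = (vx − vy − k·ωz)/r = 0.5500/0.075 = 7.3333
ω₂ (FR) = (vx + vy + k·ωz)/r = 0.1500/0.075 = 2.0000
ω₃ (RL) = (vx + vy − k·ωz)/r = 0.8500/0.075 = 11.3333
ω₄ (RR) = (vx − vy + k·ωz)/r = -0.1500/0.075 = -2.0000

(7.3333, 2.0000, 11.3333, -2.0000)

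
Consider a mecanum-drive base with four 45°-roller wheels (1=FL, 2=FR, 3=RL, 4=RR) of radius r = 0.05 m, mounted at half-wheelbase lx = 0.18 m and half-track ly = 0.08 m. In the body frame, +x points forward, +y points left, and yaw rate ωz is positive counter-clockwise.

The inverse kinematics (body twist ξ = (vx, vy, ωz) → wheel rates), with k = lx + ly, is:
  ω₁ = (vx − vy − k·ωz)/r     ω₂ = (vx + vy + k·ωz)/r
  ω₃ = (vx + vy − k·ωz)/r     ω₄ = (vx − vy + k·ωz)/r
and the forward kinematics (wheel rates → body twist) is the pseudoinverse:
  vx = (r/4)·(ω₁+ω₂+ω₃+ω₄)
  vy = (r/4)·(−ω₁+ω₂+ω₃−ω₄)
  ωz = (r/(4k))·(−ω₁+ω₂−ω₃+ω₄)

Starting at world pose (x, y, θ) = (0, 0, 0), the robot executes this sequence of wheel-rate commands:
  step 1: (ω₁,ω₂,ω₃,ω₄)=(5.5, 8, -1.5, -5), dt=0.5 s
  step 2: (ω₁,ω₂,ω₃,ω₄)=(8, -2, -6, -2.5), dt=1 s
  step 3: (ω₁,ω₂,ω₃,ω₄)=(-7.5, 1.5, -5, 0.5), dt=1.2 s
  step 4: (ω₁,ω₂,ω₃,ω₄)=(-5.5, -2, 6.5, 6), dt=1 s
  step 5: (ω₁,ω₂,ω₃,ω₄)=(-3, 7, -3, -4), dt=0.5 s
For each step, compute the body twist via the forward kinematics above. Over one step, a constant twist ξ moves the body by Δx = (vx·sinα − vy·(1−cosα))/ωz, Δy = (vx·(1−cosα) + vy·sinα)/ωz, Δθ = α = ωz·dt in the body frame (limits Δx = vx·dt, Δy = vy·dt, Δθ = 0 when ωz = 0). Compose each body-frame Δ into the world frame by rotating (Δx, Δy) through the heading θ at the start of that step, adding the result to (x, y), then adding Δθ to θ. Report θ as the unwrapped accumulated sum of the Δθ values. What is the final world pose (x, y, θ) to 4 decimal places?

(-0.2083, 0.0287, 0.8606)

step 1: ξ=(vx,vy,ωz)=(0.0875, 0.0750, -0.0481), dt=0.5 → body Δ=(0.0442, 0.0370, -0.0240) → world pose (0.0442, 0.0370, -0.0240)
step 2: ξ=(vx,vy,ωz)=(-0.0313, -0.1688, -0.3125), dt=1.0 → body Δ=(-0.0569, -0.1612, -0.3125) → world pose (-0.0166, -0.1228, -0.3365)
step 3: ξ=(vx,vy,ωz)=(-0.1313, 0.0438, 0.6971), dt=1.2 → body Δ=(-0.1605, -0.0155, 0.8365) → world pose (-0.1732, -0.0845, 0.5000)
step 4: ξ=(vx,vy,ωz)=(0.0625, 0.0500, 0.1442), dt=1.0 → body Δ=(0.0587, 0.0543, 0.1442) → world pose (-0.1477, -0.0087, 0.6442)
step 5: ξ=(vx,vy,ωz)=(-0.0375, 0.1375, 0.4327), dt=0.5 → body Δ=(-0.0260, 0.0662, 0.2163) → world pose (-0.2083, 0.0287, 0.8606)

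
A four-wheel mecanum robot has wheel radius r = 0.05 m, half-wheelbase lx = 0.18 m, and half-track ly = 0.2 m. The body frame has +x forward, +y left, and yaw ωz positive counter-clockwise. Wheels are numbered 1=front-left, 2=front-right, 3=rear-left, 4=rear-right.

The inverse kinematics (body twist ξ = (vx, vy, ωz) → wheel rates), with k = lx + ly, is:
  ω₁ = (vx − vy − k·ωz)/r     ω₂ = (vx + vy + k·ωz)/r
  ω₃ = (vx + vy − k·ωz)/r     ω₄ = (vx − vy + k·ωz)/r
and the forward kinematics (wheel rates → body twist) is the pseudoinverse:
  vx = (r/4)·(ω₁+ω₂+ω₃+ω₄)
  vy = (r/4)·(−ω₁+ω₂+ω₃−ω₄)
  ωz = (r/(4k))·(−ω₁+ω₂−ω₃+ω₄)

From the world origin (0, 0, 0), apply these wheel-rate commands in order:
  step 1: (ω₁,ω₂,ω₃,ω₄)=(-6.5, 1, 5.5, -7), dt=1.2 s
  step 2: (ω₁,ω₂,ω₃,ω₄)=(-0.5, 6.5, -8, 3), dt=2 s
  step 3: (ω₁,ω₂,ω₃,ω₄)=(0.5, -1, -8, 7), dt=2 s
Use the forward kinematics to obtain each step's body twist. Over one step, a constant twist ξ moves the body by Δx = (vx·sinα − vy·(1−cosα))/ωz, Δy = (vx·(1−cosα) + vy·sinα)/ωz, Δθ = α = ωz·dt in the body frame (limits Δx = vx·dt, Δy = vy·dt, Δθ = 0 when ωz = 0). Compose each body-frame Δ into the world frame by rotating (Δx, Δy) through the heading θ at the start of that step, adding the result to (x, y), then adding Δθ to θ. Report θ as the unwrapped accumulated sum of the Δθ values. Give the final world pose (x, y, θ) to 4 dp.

step 1: ξ=(vx,vy,ωz)=(-0.0875, 0.2500, -0.1645), dt=1.2 → body Δ=(-0.0748, 0.3084, -0.1974) → world pose (-0.0748, 0.3084, -0.1974)
step 2: ξ=(vx,vy,ωz)=(0.0125, -0.0500, 0.5921), dt=2.0 → body Δ=(0.0722, -0.0651, 1.1842) → world pose (-0.0168, 0.2304, 0.9868)
step 3: ξ=(vx,vy,ωz)=(-0.0187, -0.2063, 0.4441), dt=2.0 → body Δ=(0.1387, -0.3760, 0.8882) → world pose (0.3733, 0.1389, 1.8750)

(0.3733, 0.1389, 1.8750)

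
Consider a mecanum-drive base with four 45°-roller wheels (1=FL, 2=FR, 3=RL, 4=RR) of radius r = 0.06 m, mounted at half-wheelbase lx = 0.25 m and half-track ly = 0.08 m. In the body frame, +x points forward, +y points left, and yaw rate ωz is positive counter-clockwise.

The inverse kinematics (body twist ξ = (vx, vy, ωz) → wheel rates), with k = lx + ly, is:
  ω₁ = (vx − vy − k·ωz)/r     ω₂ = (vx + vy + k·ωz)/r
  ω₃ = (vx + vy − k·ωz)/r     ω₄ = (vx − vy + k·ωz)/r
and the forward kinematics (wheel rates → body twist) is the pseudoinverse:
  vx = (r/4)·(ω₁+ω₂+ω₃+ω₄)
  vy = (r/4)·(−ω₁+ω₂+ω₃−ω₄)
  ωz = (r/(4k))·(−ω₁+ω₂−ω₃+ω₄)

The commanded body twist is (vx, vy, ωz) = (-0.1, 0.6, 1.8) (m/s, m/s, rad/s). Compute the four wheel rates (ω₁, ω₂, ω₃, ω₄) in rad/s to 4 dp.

k = lx + ly = 0.25 + 0.08 = 0.3300;  k·ωz = 0.3300·1.8 = 0.5940
ω₁ (FL) = (vx − vy − k·ωz)/r = -1.2940/0.06 = -21.5667
ω₂ (FR) = (vx + vy + k·ωz)/r = 1.0940/0.06 = 18.2333
ω₃ (RL) = (vx + vy − k·ωz)/r = -0.0940/0.06 = -1.5667
ω₄ (RR) = (vx − vy + k·ωz)/r = -0.1060/0.06 = -1.7667

(-21.5667, 18.2333, -1.5667, -1.7667)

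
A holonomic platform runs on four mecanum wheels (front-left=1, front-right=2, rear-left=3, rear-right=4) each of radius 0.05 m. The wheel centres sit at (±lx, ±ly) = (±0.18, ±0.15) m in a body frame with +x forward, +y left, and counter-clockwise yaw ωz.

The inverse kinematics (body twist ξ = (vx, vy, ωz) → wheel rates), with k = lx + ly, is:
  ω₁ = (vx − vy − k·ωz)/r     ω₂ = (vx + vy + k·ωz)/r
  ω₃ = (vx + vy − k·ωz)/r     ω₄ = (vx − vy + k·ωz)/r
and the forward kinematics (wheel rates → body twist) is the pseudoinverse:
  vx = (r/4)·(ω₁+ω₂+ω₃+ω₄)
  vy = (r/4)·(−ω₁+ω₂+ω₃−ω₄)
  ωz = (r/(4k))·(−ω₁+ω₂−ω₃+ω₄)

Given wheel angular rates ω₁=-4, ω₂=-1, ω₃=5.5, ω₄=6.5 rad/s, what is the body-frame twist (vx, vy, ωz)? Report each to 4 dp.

(0.0875, 0.0250, 0.1515)

k = lx + ly = 0.18 + 0.15 = 0.3300
ω₁+ω₂+ω₃+ω₄ = 7.0000  →  vx = (0.05/4)·7.0000 = 0.0875
−ω₁+ω₂+ω₃−ω₄ = 2.0000  →  vy = (0.05/4)·2.0000 = 0.0250
−ω₁+ω₂−ω₃+ω₄ = 4.0000  →  ωz = (0.05/1.3200)·4.0000 = 0.1515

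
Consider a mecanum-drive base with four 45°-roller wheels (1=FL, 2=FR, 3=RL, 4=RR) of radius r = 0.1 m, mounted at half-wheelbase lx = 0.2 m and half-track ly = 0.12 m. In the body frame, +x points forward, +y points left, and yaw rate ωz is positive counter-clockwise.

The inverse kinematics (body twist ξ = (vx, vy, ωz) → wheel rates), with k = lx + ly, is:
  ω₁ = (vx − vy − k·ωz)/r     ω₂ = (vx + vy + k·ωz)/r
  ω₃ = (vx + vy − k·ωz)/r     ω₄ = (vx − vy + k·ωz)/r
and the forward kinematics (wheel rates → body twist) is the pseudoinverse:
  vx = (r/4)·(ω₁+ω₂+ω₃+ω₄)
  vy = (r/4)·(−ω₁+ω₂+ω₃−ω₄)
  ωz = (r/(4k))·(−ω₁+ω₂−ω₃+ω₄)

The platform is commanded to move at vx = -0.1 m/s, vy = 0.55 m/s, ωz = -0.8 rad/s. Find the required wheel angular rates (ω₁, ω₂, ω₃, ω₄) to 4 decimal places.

k = lx + ly = 0.2 + 0.12 = 0.3200;  k·ωz = 0.3200·-0.8 = -0.2560
ω₁ (FL) = (vx − vy − k·ωz)/r = -0.3940/0.1 = -3.9400
ω₂ (FR) = (vx + vy + k·ωz)/r = 0.1940/0.1 = 1.9400
ω₃ (RL) = (vx + vy − k·ωz)/r = 0.7060/0.1 = 7.0600
ω₄ (RR) = (vx − vy + k·ωz)/r = -0.9060/0.1 = -9.0600

(-3.9400, 1.9400, 7.0600, -9.0600)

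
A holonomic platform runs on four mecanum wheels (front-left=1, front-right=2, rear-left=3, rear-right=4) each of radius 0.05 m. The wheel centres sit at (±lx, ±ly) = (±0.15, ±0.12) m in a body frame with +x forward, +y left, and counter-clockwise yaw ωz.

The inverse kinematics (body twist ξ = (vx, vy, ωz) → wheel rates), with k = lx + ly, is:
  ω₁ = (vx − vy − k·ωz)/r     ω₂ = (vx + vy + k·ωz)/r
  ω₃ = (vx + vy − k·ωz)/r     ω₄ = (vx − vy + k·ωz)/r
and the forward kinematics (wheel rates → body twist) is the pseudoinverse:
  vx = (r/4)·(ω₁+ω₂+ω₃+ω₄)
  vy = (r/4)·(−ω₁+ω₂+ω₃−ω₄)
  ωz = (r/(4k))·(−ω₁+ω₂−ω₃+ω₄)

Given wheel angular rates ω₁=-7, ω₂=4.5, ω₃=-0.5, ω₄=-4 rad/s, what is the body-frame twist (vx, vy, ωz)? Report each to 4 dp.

k = lx + ly = 0.15 + 0.12 = 0.2700
ω₁+ω₂+ω₃+ω₄ = -7.0000  →  vx = (0.05/4)·-7.0000 = -0.0875
−ω₁+ω₂+ω₃−ω₄ = 15.0000  →  vy = (0.05/4)·15.0000 = 0.1875
−ω₁+ω₂−ω₃+ω₄ = 8.0000  →  ωz = (0.05/1.0800)·8.0000 = 0.3704

(-0.0875, 0.1875, 0.3704)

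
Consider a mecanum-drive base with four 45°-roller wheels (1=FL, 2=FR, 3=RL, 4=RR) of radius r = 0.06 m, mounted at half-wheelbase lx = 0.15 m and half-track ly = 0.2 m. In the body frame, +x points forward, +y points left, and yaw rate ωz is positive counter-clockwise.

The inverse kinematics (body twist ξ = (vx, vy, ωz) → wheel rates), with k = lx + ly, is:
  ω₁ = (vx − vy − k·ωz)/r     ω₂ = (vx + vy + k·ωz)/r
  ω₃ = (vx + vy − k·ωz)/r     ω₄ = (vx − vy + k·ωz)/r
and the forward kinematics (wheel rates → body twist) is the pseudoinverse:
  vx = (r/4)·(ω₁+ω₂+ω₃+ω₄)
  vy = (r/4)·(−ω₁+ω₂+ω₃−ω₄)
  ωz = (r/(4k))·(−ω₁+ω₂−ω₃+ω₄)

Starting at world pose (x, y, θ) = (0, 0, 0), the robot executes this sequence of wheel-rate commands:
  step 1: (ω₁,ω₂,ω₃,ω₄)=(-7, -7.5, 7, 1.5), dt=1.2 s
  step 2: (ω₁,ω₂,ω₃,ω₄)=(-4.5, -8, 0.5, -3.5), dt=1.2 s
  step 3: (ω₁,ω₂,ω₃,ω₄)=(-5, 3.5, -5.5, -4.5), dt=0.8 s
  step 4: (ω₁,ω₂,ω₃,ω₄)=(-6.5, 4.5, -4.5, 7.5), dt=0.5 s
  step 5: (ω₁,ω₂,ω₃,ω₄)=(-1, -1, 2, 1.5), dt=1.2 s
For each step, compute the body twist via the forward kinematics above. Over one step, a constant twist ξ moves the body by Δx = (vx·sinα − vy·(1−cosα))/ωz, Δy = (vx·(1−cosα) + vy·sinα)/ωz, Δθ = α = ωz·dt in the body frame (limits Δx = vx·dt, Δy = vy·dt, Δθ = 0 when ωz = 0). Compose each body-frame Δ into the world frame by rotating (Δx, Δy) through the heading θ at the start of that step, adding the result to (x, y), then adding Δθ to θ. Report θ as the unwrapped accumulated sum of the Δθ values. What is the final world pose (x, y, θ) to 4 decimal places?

step 1: ξ=(vx,vy,ωz)=(-0.0900, 0.0750, -0.2571), dt=1.2 → body Δ=(-0.0925, 0.1051, -0.3086) → world pose (-0.0925, 0.1051, -0.3086)
step 2: ξ=(vx,vy,ωz)=(-0.2325, 0.0075, -0.3214), dt=1.2 → body Δ=(-0.2704, 0.0619, -0.3857) → world pose (-0.3314, 0.2462, -0.6943)
step 3: ξ=(vx,vy,ωz)=(-0.1725, 0.1125, 0.4071), dt=0.8 → body Δ=(-0.1501, 0.0661, 0.3257) → world pose (-0.4044, 0.3931, -0.3686)
step 4: ξ=(vx,vy,ωz)=(0.0150, -0.0150, 0.9857), dt=0.5 → body Δ=(0.0090, -0.0054, 0.4929) → world pose (-0.3979, 0.3848, 0.1243)
step 5: ξ=(vx,vy,ωz)=(0.0225, 0.0075, -0.0214), dt=1.2 → body Δ=(0.0271, 0.0087, -0.0257) → world pose (-0.3721, 0.3968, 0.0986)

(-0.3721, 0.3968, 0.0986)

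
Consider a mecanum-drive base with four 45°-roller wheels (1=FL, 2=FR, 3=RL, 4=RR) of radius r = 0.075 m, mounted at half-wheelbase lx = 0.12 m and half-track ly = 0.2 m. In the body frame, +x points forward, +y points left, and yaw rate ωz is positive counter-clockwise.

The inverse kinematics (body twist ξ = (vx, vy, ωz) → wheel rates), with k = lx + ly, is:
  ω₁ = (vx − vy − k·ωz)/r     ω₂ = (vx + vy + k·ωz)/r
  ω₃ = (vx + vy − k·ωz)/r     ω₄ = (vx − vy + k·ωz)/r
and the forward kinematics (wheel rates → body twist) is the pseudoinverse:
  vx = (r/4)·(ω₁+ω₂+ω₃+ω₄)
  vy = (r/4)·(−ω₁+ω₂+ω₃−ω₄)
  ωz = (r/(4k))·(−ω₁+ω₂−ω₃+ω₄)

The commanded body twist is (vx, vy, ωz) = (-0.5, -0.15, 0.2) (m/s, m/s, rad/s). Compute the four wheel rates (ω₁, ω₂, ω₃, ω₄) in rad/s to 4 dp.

k = lx + ly = 0.12 + 0.2 = 0.3200;  k·ωz = 0.3200·0.2 = 0.0640
ω₁ (FL) = (vx − vy − k·ωz)/r = -0.4140/0.075 = -5.5200
ω₂ (FR) = (vx + vy + k·ωz)/r = -0.5860/0.075 = -7.8133
ω₃ (RL) = (vx + vy − k·ωz)/r = -0.7140/0.075 = -9.5200
ω₄ (RR) = (vx − vy + k·ωz)/r = -0.2860/0.075 = -3.8133

(-5.5200, -7.8133, -9.5200, -3.8133)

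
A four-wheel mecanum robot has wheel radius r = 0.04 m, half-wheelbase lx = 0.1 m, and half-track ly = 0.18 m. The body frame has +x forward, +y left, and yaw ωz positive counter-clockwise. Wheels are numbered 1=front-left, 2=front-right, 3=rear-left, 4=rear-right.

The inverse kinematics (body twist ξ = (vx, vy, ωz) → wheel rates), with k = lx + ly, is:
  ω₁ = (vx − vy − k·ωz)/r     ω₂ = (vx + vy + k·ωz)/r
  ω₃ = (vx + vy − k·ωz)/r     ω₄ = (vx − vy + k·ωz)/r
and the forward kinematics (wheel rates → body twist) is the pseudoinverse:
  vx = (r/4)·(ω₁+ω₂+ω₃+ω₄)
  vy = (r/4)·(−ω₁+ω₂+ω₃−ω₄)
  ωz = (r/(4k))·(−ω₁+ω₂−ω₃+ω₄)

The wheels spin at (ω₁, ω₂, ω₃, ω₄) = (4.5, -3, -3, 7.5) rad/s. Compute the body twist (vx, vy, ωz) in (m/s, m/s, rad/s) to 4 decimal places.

(0.0600, -0.1800, 0.1071)

k = lx + ly = 0.1 + 0.18 = 0.2800
ω₁+ω₂+ω₃+ω₄ = 6.0000  →  vx = (0.04/4)·6.0000 = 0.0600
−ω₁+ω₂+ω₃−ω₄ = -18.0000  →  vy = (0.04/4)·-18.0000 = -0.1800
−ω₁+ω₂−ω₃+ω₄ = 3.0000  →  ωz = (0.04/1.1200)·3.0000 = 0.1071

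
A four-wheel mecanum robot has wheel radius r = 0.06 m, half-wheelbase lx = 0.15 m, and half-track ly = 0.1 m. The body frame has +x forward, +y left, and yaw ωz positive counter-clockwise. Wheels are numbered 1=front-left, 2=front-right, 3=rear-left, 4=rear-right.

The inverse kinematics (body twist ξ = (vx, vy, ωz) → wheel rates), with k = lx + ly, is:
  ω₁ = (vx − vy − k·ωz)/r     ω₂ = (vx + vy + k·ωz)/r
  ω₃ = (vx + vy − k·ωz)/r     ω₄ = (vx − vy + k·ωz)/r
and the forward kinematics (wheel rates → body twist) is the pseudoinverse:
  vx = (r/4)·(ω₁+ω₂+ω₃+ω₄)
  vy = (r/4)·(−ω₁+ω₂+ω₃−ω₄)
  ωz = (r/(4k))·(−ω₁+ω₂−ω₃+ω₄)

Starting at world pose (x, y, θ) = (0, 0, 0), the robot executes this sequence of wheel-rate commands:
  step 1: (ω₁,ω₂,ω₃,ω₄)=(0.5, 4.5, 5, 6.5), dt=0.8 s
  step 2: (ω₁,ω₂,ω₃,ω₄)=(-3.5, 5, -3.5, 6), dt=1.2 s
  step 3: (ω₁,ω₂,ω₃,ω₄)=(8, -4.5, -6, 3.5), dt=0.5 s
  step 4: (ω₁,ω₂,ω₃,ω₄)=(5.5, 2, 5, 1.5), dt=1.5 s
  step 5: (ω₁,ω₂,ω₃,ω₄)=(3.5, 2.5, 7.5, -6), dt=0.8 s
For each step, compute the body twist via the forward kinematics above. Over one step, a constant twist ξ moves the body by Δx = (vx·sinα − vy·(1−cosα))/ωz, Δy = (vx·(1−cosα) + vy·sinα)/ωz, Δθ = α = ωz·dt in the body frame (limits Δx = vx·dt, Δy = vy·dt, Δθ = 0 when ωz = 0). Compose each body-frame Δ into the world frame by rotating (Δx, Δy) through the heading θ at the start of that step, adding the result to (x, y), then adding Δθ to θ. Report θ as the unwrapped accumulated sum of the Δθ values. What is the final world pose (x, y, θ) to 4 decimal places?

step 1: ξ=(vx,vy,ωz)=(0.2475, 0.0375, 0.3300), dt=0.8 → body Δ=(0.1918, 0.0556, 0.2640) → world pose (0.1918, 0.0556, 0.2640)
step 2: ξ=(vx,vy,ωz)=(0.0600, -0.0150, 1.0800), dt=1.2 → body Δ=(0.0636, 0.0271, 1.2960) → world pose (0.2461, 0.0984, 1.5600)
step 3: ξ=(vx,vy,ωz)=(0.0150, -0.3300, -0.1800), dt=0.5 → body Δ=(0.0001, -0.1651, -0.0900) → world pose (0.4112, 0.0967, 1.4700)
step 4: ξ=(vx,vy,ωz)=(0.2100, 0.0000, -0.4200), dt=1.5 → body Δ=(0.2946, -0.0960, -0.6300) → world pose (0.5363, 0.3801, 0.8400)
step 5: ξ=(vx,vy,ωz)=(0.1125, 0.1875, -0.8700), dt=0.8 → body Δ=(0.1330, 0.1081, -0.6960) → world pose (0.5446, 0.5513, 0.1440)

(0.5446, 0.5513, 0.1440)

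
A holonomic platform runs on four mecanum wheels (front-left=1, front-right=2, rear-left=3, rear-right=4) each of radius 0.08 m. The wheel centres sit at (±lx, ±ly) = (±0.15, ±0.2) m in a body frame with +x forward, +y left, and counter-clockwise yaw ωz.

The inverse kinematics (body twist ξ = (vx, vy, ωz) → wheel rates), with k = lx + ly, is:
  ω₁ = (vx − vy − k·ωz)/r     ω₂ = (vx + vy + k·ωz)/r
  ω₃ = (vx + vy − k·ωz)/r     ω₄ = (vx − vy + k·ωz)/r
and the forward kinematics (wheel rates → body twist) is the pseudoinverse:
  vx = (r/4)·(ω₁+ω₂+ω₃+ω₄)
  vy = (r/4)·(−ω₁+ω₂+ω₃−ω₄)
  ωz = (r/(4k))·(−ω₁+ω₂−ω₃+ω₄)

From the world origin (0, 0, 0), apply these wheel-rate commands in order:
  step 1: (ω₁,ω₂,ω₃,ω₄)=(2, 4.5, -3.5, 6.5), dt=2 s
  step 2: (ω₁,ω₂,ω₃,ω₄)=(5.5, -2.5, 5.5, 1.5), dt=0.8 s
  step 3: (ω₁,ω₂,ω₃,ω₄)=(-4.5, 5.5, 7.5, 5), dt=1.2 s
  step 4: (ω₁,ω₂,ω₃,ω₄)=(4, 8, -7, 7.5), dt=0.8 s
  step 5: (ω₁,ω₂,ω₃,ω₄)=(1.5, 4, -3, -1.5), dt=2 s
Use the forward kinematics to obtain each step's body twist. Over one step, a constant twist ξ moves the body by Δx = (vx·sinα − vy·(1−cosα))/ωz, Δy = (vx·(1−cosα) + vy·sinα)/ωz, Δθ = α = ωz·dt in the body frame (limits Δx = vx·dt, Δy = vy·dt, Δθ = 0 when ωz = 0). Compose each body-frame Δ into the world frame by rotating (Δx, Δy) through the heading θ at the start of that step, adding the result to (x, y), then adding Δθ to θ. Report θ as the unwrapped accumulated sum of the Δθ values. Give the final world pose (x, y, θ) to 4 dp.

(0.4857, 0.7765, 2.6971)

step 1: ξ=(vx,vy,ωz)=(0.1900, -0.1500, 0.7143), dt=2.0 → body Δ=(0.4435, 0.0204, 1.4286) → world pose (0.4435, 0.0204, 1.4286)
step 2: ξ=(vx,vy,ωz)=(0.2000, -0.0800, -0.6857), dt=0.8 → body Δ=(0.1350, -0.1036, -0.5486) → world pose (0.5653, 0.1393, 0.8800)
step 3: ξ=(vx,vy,ωz)=(0.2700, 0.2500, 0.4286), dt=1.2 → body Δ=(0.2344, 0.3684, 0.5143) → world pose (0.4307, 0.5548, 1.3943)
step 4: ξ=(vx,vy,ωz)=(0.2500, -0.2100, 1.0571), dt=0.8 → body Δ=(0.2439, -0.0690, 0.8457) → world pose (0.5415, 0.7828, 2.2400)
step 5: ξ=(vx,vy,ωz)=(0.0200, 0.0200, 0.2286), dt=2.0 → body Δ=(0.0296, 0.0476, 0.4571) → world pose (0.4857, 0.7765, 2.6971)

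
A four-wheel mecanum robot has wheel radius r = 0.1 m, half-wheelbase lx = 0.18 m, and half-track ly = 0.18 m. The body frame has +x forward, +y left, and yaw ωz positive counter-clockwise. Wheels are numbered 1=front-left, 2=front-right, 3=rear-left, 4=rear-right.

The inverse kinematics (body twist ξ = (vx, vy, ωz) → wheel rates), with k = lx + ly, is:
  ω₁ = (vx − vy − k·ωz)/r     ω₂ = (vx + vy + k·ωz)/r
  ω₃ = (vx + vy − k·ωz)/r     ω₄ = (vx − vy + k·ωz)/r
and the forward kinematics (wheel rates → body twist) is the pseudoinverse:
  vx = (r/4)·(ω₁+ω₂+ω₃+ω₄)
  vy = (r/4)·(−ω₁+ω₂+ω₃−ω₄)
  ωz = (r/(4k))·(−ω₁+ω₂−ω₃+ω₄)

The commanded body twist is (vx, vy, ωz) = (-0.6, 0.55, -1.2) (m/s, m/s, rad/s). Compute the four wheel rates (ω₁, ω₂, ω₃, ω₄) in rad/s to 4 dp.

(-7.1800, -4.8200, 3.8200, -15.8200)

k = lx + ly = 0.18 + 0.18 = 0.3600;  k·ωz = 0.3600·-1.2 = -0.4320
ω₁ (FL) = (vx − vy − k·ωz)/r = -0.7180/0.1 = -7.1800
ω₂ (FR) = (vx + vy + k·ωz)/r = -0.4820/0.1 = -4.8200
ω₃ (RL) = (vx + vy − k·ωz)/r = 0.3820/0.1 = 3.8200
ω₄ (RR) = (vx − vy + k·ωz)/r = -1.5820/0.1 = -15.8200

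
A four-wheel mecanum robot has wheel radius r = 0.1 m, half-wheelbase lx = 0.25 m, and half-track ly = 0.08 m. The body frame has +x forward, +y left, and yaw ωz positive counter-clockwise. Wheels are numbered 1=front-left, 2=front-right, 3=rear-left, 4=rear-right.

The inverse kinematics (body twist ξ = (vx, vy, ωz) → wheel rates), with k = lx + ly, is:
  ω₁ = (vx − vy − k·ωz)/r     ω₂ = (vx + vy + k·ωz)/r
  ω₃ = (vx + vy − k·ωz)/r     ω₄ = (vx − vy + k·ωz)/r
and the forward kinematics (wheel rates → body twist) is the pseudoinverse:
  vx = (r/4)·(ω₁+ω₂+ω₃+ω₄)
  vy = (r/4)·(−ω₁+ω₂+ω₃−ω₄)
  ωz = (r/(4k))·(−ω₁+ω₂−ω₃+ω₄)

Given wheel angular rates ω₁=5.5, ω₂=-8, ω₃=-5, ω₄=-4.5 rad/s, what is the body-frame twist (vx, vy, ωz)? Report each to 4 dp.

(-0.3000, -0.3500, -0.9848)

k = lx + ly = 0.25 + 0.08 = 0.3300
ω₁+ω₂+ω₃+ω₄ = -12.0000  →  vx = (0.1/4)·-12.0000 = -0.3000
−ω₁+ω₂+ω₃−ω₄ = -14.0000  →  vy = (0.1/4)·-14.0000 = -0.3500
−ω₁+ω₂−ω₃+ω₄ = -13.0000  →  ωz = (0.1/1.3200)·-13.0000 = -0.9848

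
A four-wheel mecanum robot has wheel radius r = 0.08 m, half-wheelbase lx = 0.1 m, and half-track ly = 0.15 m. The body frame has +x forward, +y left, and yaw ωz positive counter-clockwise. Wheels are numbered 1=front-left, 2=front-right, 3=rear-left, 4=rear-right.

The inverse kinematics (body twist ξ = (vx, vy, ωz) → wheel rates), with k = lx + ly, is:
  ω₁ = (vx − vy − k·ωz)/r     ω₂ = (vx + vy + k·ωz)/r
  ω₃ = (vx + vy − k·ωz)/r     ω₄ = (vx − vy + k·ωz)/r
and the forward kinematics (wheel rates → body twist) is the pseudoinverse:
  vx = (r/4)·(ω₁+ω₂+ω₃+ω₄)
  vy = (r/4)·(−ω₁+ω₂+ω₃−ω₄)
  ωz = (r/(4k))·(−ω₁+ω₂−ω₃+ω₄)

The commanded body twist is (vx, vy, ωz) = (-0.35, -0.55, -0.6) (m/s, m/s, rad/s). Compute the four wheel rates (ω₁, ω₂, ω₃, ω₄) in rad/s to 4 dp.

(4.3750, -13.1250, -9.3750, 0.6250)

k = lx + ly = 0.1 + 0.15 = 0.2500;  k·ωz = 0.2500·-0.6 = -0.1500
ω₁ (FL) = (vx − vy − k·ωz)/r = 0.3500/0.08 = 4.3750
ω₂ (FR) = (vx + vy + k·ωz)/r = -1.0500/0.08 = -13.1250
ω₃ (RL) = (vx + vy − k·ωz)/r = -0.7500/0.08 = -9.3750
ω₄ (RR) = (vx − vy + k·ωz)/r = 0.0500/0.08 = 0.6250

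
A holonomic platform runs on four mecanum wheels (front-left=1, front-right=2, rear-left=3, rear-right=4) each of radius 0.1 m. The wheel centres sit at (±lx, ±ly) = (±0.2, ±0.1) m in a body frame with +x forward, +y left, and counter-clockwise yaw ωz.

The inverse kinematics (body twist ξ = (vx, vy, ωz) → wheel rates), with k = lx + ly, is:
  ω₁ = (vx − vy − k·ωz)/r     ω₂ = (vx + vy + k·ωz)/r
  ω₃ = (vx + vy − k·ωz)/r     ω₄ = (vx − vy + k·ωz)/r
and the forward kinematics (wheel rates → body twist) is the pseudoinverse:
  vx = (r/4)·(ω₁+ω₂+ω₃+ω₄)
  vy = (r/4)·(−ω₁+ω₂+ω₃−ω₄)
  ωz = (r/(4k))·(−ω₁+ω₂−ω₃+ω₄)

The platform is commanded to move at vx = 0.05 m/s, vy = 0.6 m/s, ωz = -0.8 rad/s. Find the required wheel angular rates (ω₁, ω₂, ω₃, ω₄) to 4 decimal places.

(-3.1000, 4.1000, 8.9000, -7.9000)

k = lx + ly = 0.2 + 0.1 = 0.3000;  k·ωz = 0.3000·-0.8 = -0.2400
ω₁ (FL) = (vx − vy − k·ωz)/r = -0.3100/0.1 = -3.1000
ω₂ (FR) = (vx + vy + k·ωz)/r = 0.4100/0.1 = 4.1000
ω₃ (RL) = (vx + vy − k·ωz)/r = 0.8900/0.1 = 8.9000
ω₄ (RR) = (vx − vy + k·ωz)/r = -0.7900/0.1 = -7.9000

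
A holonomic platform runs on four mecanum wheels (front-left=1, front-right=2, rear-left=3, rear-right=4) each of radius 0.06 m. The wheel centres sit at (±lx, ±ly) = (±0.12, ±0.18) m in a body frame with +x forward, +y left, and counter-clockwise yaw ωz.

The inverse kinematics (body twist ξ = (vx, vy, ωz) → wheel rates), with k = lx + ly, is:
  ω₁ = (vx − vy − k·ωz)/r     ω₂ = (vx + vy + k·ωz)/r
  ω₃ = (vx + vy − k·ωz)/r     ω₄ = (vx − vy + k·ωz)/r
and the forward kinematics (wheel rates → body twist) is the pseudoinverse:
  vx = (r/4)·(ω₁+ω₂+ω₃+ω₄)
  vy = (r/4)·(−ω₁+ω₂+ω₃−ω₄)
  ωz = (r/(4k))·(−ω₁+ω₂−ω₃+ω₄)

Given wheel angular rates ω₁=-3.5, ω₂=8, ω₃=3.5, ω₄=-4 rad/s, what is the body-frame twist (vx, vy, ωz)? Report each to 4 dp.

k = lx + ly = 0.12 + 0.18 = 0.3000
ω₁+ω₂+ω₃+ω₄ = 4.0000  →  vx = (0.06/4)·4.0000 = 0.0600
−ω₁+ω₂+ω₃−ω₄ = 19.0000  →  vy = (0.06/4)·19.0000 = 0.2850
−ω₁+ω₂−ω₃+ω₄ = 4.0000  →  ωz = (0.06/1.2000)·4.0000 = 0.2000

(0.0600, 0.2850, 0.2000)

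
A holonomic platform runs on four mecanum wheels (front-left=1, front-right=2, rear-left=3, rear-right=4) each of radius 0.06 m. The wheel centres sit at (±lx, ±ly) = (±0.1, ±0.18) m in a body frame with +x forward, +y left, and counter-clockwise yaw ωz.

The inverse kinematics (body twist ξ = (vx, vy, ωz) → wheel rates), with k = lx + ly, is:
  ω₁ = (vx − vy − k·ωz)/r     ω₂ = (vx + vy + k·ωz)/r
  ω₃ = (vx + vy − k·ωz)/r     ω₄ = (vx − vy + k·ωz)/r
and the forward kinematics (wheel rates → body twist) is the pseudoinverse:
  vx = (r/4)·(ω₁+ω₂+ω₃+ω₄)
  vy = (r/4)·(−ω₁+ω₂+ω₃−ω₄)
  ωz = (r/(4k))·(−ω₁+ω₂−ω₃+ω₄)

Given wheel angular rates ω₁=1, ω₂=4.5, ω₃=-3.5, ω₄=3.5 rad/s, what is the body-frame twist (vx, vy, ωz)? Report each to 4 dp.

k = lx + ly = 0.1 + 0.18 = 0.2800
ω₁+ω₂+ω₃+ω₄ = 5.5000  →  vx = (0.06/4)·5.5000 = 0.0825
−ω₁+ω₂+ω₃−ω₄ = -3.5000  →  vy = (0.06/4)·-3.5000 = -0.0525
−ω₁+ω₂−ω₃+ω₄ = 10.5000  →  ωz = (0.06/1.1200)·10.5000 = 0.5625

(0.0825, -0.0525, 0.5625)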